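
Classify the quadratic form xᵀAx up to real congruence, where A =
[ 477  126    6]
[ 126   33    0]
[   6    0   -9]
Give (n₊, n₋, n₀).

step 0: pivot 477 → sign +
step 1: pivot -15/53 → sign −
step 2: pivot -1/5 → sign −
signature = (1, 2, 0)

Answer: (1, 2, 0)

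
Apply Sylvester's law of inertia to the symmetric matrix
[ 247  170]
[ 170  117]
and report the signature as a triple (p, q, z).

step 0: pivot 247 → sign +
step 1: pivot -1/247 → sign −
signature = (1, 1, 0)

Answer: (1, 1, 0)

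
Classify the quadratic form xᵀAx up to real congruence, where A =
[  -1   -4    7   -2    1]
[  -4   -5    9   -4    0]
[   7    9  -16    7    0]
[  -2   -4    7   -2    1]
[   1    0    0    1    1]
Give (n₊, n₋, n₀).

step 0: pivot -1 → sign −
step 1: pivot 11 → sign +
step 2: pivot 2/11 → sign +
step 3: pivot 1/2 → sign +
step 4: row/col 4 already zero → sign 0
signature = (3, 1, 1)

Answer: (3, 1, 1)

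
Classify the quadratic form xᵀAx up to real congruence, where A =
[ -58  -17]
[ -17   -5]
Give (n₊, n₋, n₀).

step 0: pivot -58 → sign −
step 1: pivot -1/58 → sign −
signature = (0, 2, 0)

Answer: (0, 2, 0)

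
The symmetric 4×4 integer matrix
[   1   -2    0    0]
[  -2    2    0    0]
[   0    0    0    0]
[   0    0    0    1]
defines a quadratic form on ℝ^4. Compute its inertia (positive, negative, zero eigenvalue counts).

step 0: pivot 1 → sign +
step 1: pivot -2 → sign −
step 2: pivot 1 → sign +
step 3: row/col 3 already zero → sign 0
signature = (2, 1, 1)

Answer: (2, 1, 1)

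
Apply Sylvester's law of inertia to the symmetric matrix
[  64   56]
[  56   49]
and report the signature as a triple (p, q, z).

Answer: (1, 0, 1)

Derivation:
step 0: pivot 64 → sign +
step 1: row/col 1 already zero → sign 0
signature = (1, 0, 1)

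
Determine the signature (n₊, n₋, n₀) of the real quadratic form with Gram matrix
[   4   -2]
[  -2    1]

Answer: (1, 0, 1)

Derivation:
step 0: pivot 4 → sign +
step 1: row/col 1 already zero → sign 0
signature = (1, 0, 1)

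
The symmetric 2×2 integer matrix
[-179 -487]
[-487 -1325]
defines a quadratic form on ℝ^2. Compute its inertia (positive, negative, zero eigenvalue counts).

Answer: (0, 2, 0)

Derivation:
step 0: pivot -179 → sign −
step 1: pivot -6/179 → sign −
signature = (0, 2, 0)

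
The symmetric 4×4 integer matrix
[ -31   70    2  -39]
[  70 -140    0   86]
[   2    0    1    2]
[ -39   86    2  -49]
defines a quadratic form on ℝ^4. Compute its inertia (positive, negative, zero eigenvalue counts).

step 0: pivot -31 → sign −
step 1: pivot 560/31 → sign +
step 2: pivot -6/35 → sign −
step 3: row/col 3 already zero → sign 0
signature = (1, 2, 1)

Answer: (1, 2, 1)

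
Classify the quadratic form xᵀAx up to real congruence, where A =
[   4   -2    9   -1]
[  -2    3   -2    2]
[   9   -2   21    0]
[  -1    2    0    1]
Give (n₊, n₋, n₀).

Answer: (2, 2, 0)

Derivation:
step 0: pivot 4 → sign +
step 1: pivot 2 → sign +
step 2: pivot -19/8 → sign −
step 3: pivot -6/19 → sign −
signature = (2, 2, 0)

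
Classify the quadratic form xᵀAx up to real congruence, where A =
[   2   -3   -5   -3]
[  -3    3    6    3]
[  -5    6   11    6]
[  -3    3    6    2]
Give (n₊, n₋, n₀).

Answer: (1, 2, 1)

Derivation:
step 0: pivot 2 → sign +
step 1: pivot -3/2 → sign −
step 2: pivot -1 → sign −
step 3: row/col 3 already zero → sign 0
signature = (1, 2, 1)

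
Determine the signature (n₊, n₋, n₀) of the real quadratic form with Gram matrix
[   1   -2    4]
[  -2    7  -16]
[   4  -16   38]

step 0: pivot 1 → sign +
step 1: pivot 3 → sign +
step 2: pivot 2/3 → sign +
signature = (3, 0, 0)

Answer: (3, 0, 0)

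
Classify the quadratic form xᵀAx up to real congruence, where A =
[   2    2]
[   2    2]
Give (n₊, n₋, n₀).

Answer: (1, 0, 1)

Derivation:
step 0: pivot 2 → sign +
step 1: row/col 1 already zero → sign 0
signature = (1, 0, 1)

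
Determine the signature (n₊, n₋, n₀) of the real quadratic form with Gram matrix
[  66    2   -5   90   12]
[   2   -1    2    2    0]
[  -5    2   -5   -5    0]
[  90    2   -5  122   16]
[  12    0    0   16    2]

step 0: pivot 66 → sign +
step 1: pivot -35/33 → sign −
step 2: pivot -71/70 → sign −
step 3: pivot -8/71 → sign −
step 4: row/col 4 already zero → sign 0
signature = (1, 3, 1)

Answer: (1, 3, 1)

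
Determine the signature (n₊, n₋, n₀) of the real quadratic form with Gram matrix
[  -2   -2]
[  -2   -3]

step 0: pivot -2 → sign −
step 1: pivot -1 → sign −
signature = (0, 2, 0)

Answer: (0, 2, 0)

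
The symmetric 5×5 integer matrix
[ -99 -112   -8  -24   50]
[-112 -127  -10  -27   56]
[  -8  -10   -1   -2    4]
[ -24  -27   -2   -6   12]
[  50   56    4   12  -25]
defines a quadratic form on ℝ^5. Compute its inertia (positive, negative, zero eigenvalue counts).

Answer: (2, 3, 0)

Derivation:
step 0: pivot -99 → sign −
step 1: pivot -29/99 → sign −
step 2: pivot 79/29 → sign +
step 3: pivot -17/79 → sign −
step 4: pivot 3/17 → sign +
signature = (2, 3, 0)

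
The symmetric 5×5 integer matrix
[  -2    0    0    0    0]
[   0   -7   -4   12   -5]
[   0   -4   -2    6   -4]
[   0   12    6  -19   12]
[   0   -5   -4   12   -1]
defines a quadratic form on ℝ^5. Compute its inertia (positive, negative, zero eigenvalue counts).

step 0: pivot -2 → sign −
step 1: pivot -7 → sign −
step 2: pivot 2/7 → sign +
step 3: pivot -1 → sign −
step 4: pivot -2 → sign −
signature = (1, 4, 0)

Answer: (1, 4, 0)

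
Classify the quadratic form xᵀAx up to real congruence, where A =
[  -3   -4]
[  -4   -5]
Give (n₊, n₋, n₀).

Answer: (1, 1, 0)

Derivation:
step 0: pivot -3 → sign −
step 1: pivot 1/3 → sign +
signature = (1, 1, 0)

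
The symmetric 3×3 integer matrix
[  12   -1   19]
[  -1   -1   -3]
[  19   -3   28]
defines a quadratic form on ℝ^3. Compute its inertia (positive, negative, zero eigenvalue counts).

Answer: (1, 2, 0)

Derivation:
step 0: pivot 12 → sign +
step 1: pivot -13/12 → sign −
step 2: pivot -3/13 → sign −
signature = (1, 2, 0)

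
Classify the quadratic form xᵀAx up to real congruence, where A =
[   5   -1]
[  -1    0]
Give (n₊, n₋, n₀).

step 0: pivot 5 → sign +
step 1: pivot -1/5 → sign −
signature = (1, 1, 0)

Answer: (1, 1, 0)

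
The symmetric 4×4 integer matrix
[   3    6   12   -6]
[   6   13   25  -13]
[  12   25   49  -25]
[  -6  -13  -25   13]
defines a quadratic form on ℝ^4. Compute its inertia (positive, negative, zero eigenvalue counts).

step 0: pivot 3 → sign +
step 1: pivot 1 → sign +
step 2: row/col 2 already zero → sign 0
step 3: row/col 3 already zero → sign 0
signature = (2, 0, 2)

Answer: (2, 0, 2)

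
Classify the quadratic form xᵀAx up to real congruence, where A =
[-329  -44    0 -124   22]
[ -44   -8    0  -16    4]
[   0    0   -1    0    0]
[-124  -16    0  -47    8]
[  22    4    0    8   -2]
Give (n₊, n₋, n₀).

step 0: pivot -329 → sign −
step 1: pivot -696/329 → sign −
step 2: pivot -1 → sign −
step 3: pivot -3/29 → sign −
step 4: row/col 4 already zero → sign 0
signature = (0, 4, 1)

Answer: (0, 4, 1)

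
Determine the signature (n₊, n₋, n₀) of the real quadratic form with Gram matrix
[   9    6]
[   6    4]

Answer: (1, 0, 1)

Derivation:
step 0: pivot 9 → sign +
step 1: row/col 1 already zero → sign 0
signature = (1, 0, 1)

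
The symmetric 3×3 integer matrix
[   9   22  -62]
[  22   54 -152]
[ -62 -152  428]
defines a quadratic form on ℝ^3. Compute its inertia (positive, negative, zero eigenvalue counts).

step 0: pivot 9 → sign +
step 1: pivot 2/9 → sign +
step 2: row/col 2 already zero → sign 0
signature = (2, 0, 1)

Answer: (2, 0, 1)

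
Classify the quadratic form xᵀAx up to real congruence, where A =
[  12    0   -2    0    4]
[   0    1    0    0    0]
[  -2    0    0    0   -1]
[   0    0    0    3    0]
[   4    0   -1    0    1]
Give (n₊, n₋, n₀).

step 0: pivot 12 → sign +
step 1: pivot 1 → sign +
step 2: pivot -1/3 → sign −
step 3: pivot 3 → sign +
step 4: row/col 4 already zero → sign 0
signature = (3, 1, 1)

Answer: (3, 1, 1)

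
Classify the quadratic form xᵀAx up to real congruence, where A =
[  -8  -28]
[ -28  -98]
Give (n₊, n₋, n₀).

step 0: pivot -8 → sign −
step 1: row/col 1 already zero → sign 0
signature = (0, 1, 1)

Answer: (0, 1, 1)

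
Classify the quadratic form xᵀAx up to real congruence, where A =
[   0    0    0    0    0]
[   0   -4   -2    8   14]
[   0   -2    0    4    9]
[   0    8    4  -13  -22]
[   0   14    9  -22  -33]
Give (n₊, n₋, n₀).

Answer: (2, 1, 2)

Derivation:
step 0: pivot -4 → sign −
step 1: pivot 1 → sign +
step 2: pivot 3 → sign +
step 3: row/col 3 already zero → sign 0
step 4: row/col 4 already zero → sign 0
signature = (2, 1, 2)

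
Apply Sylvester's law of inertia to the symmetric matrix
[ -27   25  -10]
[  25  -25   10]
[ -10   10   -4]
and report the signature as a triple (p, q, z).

step 0: pivot -27 → sign −
step 1: pivot -50/27 → sign −
step 2: row/col 2 already zero → sign 0
signature = (0, 2, 1)

Answer: (0, 2, 1)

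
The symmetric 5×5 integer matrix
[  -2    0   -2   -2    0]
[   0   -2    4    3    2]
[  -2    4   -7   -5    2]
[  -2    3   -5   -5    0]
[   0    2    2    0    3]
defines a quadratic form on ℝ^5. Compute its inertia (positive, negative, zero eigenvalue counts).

step 0: pivot -2 → sign −
step 1: pivot -2 → sign −
step 2: pivot 3 → sign +
step 3: pivot -3/2 → sign −
step 4: pivot -1 → sign −
signature = (1, 4, 0)

Answer: (1, 4, 0)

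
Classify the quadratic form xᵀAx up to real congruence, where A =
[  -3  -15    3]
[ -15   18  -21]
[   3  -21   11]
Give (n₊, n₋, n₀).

step 0: pivot -3 → sign −
step 1: pivot 93 → sign +
step 2: pivot 2/31 → sign +
signature = (2, 1, 0)

Answer: (2, 1, 0)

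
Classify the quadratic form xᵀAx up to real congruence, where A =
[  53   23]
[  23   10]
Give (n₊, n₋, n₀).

step 0: pivot 53 → sign +
step 1: pivot 1/53 → sign +
signature = (2, 0, 0)

Answer: (2, 0, 0)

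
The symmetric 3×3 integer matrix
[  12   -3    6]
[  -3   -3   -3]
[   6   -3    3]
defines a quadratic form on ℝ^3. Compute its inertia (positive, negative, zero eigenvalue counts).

Answer: (2, 1, 0)

Derivation:
step 0: pivot 12 → sign +
step 1: pivot -15/4 → sign −
step 2: pivot 3/5 → sign +
signature = (2, 1, 0)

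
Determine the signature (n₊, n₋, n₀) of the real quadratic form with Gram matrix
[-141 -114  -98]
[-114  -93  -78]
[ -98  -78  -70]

step 0: pivot -141 → sign −
step 1: pivot -39/47 → sign −
step 2: pivot -2/39 → sign −
signature = (0, 3, 0)

Answer: (0, 3, 0)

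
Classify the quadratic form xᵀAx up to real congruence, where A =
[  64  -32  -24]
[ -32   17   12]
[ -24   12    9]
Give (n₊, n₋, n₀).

Answer: (2, 0, 1)

Derivation:
step 0: pivot 64 → sign +
step 1: pivot 1 → sign +
step 2: row/col 2 already zero → sign 0
signature = (2, 0, 1)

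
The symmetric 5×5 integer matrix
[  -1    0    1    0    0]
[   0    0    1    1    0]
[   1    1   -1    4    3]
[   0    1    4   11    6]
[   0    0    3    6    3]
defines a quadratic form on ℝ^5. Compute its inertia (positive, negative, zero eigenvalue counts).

Answer: (2, 2, 1)

Derivation:
step 0: pivot -1 → sign −
step 1: pivot 2 → sign +
step 2: pivot -1/2 → sign −
step 3: pivot 3 → sign +
step 4: row/col 4 already zero → sign 0
signature = (2, 2, 1)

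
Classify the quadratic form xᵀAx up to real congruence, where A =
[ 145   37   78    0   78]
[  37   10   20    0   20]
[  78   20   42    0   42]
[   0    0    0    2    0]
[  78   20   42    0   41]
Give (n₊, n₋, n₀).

step 0: pivot 145 → sign +
step 1: pivot 81/145 → sign +
step 2: pivot 2/81 → sign +
step 3: pivot 2 → sign +
step 4: pivot -1 → sign −
signature = (4, 1, 0)

Answer: (4, 1, 0)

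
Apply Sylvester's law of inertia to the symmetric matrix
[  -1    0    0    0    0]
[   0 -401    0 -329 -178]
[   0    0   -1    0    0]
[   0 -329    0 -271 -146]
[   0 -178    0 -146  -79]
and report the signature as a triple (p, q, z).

Answer: (1, 4, 0)

Derivation:
step 0: pivot -1 → sign −
step 1: pivot -401 → sign −
step 2: pivot -1 → sign −
step 3: pivot -430/401 → sign −
step 4: pivot 3/215 → sign +
signature = (1, 4, 0)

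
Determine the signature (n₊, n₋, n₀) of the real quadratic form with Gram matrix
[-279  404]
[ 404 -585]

Answer: (1, 1, 0)

Derivation:
step 0: pivot -279 → sign −
step 1: pivot 1/279 → sign +
signature = (1, 1, 0)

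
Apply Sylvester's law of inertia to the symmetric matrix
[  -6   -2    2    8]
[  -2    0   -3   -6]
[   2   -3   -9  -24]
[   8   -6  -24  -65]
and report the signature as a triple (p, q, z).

Answer: (2, 2, 0)

Derivation:
step 0: pivot -6 → sign −
step 1: pivot 2/3 → sign +
step 2: pivot -57/2 → sign −
step 3: pivot 1/19 → sign +
signature = (2, 2, 0)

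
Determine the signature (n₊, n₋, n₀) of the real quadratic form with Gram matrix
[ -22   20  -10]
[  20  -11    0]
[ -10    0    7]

Answer: (2, 1, 0)

Derivation:
step 0: pivot -22 → sign −
step 1: pivot 79/11 → sign +
step 2: pivot 3/79 → sign +
signature = (2, 1, 0)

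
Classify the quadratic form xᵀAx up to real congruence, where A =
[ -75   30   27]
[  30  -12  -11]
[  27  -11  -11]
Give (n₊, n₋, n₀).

Answer: (1, 2, 0)

Derivation:
step 0: pivot -75 → sign −
step 1: pivot -32/25 → sign −
step 2: pivot 1/32 → sign +
signature = (1, 2, 0)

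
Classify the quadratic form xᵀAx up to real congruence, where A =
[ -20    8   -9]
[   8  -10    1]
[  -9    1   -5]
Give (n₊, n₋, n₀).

Answer: (1, 2, 0)

Derivation:
step 0: pivot -20 → sign −
step 1: pivot -34/5 → sign −
step 2: pivot 3/68 → sign +
signature = (1, 2, 0)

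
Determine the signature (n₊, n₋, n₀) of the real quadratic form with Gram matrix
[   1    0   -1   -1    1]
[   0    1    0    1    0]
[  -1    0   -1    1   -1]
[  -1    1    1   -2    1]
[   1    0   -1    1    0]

step 0: pivot 1 → sign +
step 1: pivot 1 → sign +
step 2: pivot -2 → sign −
step 3: pivot -4 → sign −
step 4: row/col 4 already zero → sign 0
signature = (2, 2, 1)

Answer: (2, 2, 1)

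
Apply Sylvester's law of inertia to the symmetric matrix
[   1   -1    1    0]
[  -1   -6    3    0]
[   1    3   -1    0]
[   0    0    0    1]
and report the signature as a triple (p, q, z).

step 0: pivot 1 → sign +
step 1: pivot -7 → sign −
step 2: pivot 2/7 → sign +
step 3: pivot 1 → sign +
signature = (3, 1, 0)

Answer: (3, 1, 0)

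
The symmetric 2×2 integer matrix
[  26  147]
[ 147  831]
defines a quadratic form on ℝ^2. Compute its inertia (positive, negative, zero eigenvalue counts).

Answer: (1, 1, 0)

Derivation:
step 0: pivot 26 → sign +
step 1: pivot -3/26 → sign −
signature = (1, 1, 0)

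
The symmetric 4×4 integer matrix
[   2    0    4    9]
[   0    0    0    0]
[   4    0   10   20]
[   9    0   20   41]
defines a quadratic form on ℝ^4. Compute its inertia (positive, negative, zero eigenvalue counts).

step 0: pivot 2 → sign +
step 1: pivot 2 → sign +
step 2: pivot -3/2 → sign −
step 3: row/col 3 already zero → sign 0
signature = (2, 1, 1)

Answer: (2, 1, 1)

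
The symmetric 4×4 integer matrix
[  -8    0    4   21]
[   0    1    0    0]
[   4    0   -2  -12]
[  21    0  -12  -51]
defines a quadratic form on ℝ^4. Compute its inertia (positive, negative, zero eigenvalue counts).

step 0: pivot -8 → sign −
step 1: pivot 1 → sign +
step 2: pivot 33/8 → sign +
step 3: pivot -6/11 → sign −
signature = (2, 2, 0)

Answer: (2, 2, 0)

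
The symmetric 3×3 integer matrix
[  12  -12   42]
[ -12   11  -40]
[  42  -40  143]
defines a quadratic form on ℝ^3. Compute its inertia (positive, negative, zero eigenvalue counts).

Answer: (1, 1, 1)

Derivation:
step 0: pivot 12 → sign +
step 1: pivot -1 → sign −
step 2: row/col 2 already zero → sign 0
signature = (1, 1, 1)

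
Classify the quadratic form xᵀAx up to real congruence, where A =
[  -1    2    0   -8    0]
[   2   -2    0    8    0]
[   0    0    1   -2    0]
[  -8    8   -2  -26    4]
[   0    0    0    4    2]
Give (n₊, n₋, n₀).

Answer: (3, 2, 0)

Derivation:
step 0: pivot -1 → sign −
step 1: pivot 2 → sign +
step 2: pivot 1 → sign +
step 3: pivot 2 → sign +
step 4: pivot -6 → sign −
signature = (3, 2, 0)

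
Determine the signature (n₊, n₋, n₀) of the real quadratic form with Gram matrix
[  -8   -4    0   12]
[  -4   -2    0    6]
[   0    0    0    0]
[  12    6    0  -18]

Answer: (0, 1, 3)

Derivation:
step 0: pivot -8 → sign −
step 1: row/col 1 already zero → sign 0
step 2: row/col 2 already zero → sign 0
step 3: row/col 3 already zero → sign 0
signature = (0, 1, 3)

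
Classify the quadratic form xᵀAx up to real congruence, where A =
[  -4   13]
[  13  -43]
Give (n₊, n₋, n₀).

Answer: (0, 2, 0)

Derivation:
step 0: pivot -4 → sign −
step 1: pivot -3/4 → sign −
signature = (0, 2, 0)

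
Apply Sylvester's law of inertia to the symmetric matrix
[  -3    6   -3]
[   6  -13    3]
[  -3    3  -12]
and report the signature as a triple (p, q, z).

step 0: pivot -3 → sign −
step 1: pivot -1 → sign −
step 2: row/col 2 already zero → sign 0
signature = (0, 2, 1)

Answer: (0, 2, 1)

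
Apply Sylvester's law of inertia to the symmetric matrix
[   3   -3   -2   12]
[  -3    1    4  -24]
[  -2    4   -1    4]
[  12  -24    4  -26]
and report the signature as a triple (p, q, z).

step 0: pivot 3 → sign +
step 1: pivot -2 → sign −
step 2: pivot -1/3 → sign −
step 3: pivot -2 → sign −
signature = (1, 3, 0)

Answer: (1, 3, 0)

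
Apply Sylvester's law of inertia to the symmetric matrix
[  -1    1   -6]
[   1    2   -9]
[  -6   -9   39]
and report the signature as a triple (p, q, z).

Answer: (1, 1, 1)

Derivation:
step 0: pivot -1 → sign −
step 1: pivot 3 → sign +
step 2: row/col 2 already zero → sign 0
signature = (1, 1, 1)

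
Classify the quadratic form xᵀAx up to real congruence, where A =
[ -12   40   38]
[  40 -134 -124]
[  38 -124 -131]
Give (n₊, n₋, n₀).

Answer: (0, 2, 1)

Derivation:
step 0: pivot -12 → sign −
step 1: pivot -2/3 → sign −
step 2: row/col 2 already zero → sign 0
signature = (0, 2, 1)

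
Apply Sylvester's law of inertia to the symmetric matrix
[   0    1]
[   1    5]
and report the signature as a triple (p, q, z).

Answer: (1, 1, 0)

Derivation:
step 0: pivot 5 → sign +
step 1: pivot -1/5 → sign −
signature = (1, 1, 0)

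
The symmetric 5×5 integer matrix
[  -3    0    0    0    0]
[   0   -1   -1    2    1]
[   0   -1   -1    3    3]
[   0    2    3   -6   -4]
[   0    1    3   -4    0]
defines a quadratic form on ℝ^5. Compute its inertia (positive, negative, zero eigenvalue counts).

Answer: (2, 3, 0)

Derivation:
step 0: pivot -3 → sign −
step 1: pivot -1 → sign −
step 2: pivot -2 → sign −
step 3: pivot 1/2 → sign +
step 4: pivot 1 → sign +
signature = (2, 3, 0)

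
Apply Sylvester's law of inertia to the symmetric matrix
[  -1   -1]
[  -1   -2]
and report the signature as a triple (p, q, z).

Answer: (0, 2, 0)

Derivation:
step 0: pivot -1 → sign −
step 1: pivot -1 → sign −
signature = (0, 2, 0)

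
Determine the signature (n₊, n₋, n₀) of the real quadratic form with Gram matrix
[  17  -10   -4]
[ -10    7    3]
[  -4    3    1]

step 0: pivot 17 → sign +
step 1: pivot 19/17 → sign +
step 2: pivot -6/19 → sign −
signature = (2, 1, 0)

Answer: (2, 1, 0)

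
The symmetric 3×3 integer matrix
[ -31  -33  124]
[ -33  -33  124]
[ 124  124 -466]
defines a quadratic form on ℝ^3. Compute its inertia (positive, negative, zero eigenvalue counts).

Answer: (1, 2, 0)

Derivation:
step 0: pivot -31 → sign −
step 1: pivot 66/31 → sign +
step 2: pivot -2/33 → sign −
signature = (1, 2, 0)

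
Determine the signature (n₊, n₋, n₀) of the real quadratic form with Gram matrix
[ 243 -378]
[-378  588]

step 0: pivot 243 → sign +
step 1: row/col 1 already zero → sign 0
signature = (1, 0, 1)

Answer: (1, 0, 1)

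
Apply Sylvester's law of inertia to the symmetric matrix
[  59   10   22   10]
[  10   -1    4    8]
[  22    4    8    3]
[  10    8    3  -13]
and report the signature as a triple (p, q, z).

Answer: (2, 2, 0)

Derivation:
step 0: pivot 59 → sign +
step 1: pivot -159/59 → sign −
step 2: pivot -28/159 → sign −
step 3: pivot 3/28 → sign +
signature = (2, 2, 0)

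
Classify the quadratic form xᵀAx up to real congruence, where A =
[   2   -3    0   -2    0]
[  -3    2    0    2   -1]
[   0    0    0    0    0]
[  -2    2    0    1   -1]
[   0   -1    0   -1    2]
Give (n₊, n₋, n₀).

step 0: pivot 2 → sign +
step 1: pivot -5/2 → sign −
step 2: pivot -3/5 → sign −
step 3: pivot 3 → sign +
step 4: row/col 4 already zero → sign 0
signature = (2, 2, 1)

Answer: (2, 2, 1)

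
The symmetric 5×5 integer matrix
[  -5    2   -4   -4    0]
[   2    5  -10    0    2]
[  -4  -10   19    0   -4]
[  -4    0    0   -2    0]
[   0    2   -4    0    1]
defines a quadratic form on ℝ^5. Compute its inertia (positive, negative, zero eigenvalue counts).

step 0: pivot -5 → sign −
step 1: pivot 29/5 → sign +
step 2: pivot -1 → sign −
step 3: pivot 22/29 → sign +
step 4: pivot -1/11 → sign −
signature = (2, 3, 0)

Answer: (2, 3, 0)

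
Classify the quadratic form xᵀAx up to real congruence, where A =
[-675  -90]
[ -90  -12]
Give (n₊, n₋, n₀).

step 0: pivot -675 → sign −
step 1: row/col 1 already zero → sign 0
signature = (0, 1, 1)

Answer: (0, 1, 1)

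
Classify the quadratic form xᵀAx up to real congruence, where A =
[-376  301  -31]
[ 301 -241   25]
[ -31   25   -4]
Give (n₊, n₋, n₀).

step 0: pivot -376 → sign −
step 1: pivot -15/376 → sign −
step 2: pivot -3/5 → sign −
signature = (0, 3, 0)

Answer: (0, 3, 0)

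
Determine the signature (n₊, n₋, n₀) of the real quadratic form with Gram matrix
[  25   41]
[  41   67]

Answer: (1, 1, 0)

Derivation:
step 0: pivot 25 → sign +
step 1: pivot -6/25 → sign −
signature = (1, 1, 0)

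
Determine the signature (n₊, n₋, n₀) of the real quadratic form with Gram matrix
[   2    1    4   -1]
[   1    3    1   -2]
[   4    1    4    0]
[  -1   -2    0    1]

Answer: (3, 1, 0)

Derivation:
step 0: pivot 2 → sign +
step 1: pivot 5/2 → sign +
step 2: pivot -22/5 → sign −
step 3: pivot 1/22 → sign +
signature = (3, 1, 0)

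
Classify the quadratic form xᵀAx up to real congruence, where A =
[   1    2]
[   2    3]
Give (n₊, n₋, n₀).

step 0: pivot 1 → sign +
step 1: pivot -1 → sign −
signature = (1, 1, 0)

Answer: (1, 1, 0)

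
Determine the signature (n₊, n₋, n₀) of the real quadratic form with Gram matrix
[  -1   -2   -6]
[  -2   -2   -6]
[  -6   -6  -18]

Answer: (1, 1, 1)

Derivation:
step 0: pivot -1 → sign −
step 1: pivot 2 → sign +
step 2: row/col 2 already zero → sign 0
signature = (1, 1, 1)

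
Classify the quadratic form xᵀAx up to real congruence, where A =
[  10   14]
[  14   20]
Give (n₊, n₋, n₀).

Answer: (2, 0, 0)

Derivation:
step 0: pivot 10 → sign +
step 1: pivot 2/5 → sign +
signature = (2, 0, 0)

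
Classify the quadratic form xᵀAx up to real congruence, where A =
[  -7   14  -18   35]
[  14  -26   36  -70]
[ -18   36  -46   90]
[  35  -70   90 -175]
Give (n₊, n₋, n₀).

Answer: (2, 1, 1)

Derivation:
step 0: pivot -7 → sign −
step 1: pivot 2 → sign +
step 2: pivot 2/7 → sign +
step 3: row/col 3 already zero → sign 0
signature = (2, 1, 1)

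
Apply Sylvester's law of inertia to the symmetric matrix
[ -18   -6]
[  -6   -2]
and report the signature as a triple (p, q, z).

step 0: pivot -18 → sign −
step 1: row/col 1 already zero → sign 0
signature = (0, 1, 1)

Answer: (0, 1, 1)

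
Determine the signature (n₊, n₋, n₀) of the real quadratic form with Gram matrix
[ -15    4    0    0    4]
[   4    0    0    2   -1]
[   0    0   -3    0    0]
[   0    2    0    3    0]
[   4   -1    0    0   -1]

Answer: (2, 3, 0)

Derivation:
step 0: pivot -15 → sign −
step 1: pivot 16/15 → sign +
step 2: pivot -3 → sign −
step 3: pivot -3/4 → sign −
step 4: pivot 1/12 → sign +
signature = (2, 3, 0)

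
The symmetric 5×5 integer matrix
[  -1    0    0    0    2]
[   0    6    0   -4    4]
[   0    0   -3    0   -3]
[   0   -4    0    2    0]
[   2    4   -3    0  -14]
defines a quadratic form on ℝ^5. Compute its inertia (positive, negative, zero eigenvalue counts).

Answer: (2, 3, 0)

Derivation:
step 0: pivot -1 → sign −
step 1: pivot 6 → sign +
step 2: pivot -3 → sign −
step 3: pivot -2/3 → sign −
step 4: pivot 1 → sign +
signature = (2, 3, 0)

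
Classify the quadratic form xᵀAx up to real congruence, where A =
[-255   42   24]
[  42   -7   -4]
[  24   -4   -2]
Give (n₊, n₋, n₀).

Answer: (1, 2, 0)

Derivation:
step 0: pivot -255 → sign −
step 1: pivot -7/85 → sign −
step 2: pivot 2/7 → sign +
signature = (1, 2, 0)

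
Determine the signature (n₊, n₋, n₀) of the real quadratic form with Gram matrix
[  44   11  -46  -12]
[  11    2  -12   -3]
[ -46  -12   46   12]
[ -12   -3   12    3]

Answer: (1, 3, 0)

Derivation:
step 0: pivot 44 → sign +
step 1: pivot -3/4 → sign −
step 2: pivot -58/33 → sign −
step 3: pivot -3/29 → sign −
signature = (1, 3, 0)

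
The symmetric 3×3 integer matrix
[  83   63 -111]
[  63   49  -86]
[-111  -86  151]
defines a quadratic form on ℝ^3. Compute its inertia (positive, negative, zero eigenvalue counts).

step 0: pivot 83 → sign +
step 1: pivot 98/83 → sign +
step 2: pivot -3/98 → sign −
signature = (2, 1, 0)

Answer: (2, 1, 0)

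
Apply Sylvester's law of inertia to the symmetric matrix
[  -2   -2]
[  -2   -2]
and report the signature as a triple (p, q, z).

Answer: (0, 1, 1)

Derivation:
step 0: pivot -2 → sign −
step 1: row/col 1 already zero → sign 0
signature = (0, 1, 1)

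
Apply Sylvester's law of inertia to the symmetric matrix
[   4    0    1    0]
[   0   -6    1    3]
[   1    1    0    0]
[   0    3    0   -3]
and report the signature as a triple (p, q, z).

Answer: (2, 2, 0)

Derivation:
step 0: pivot 4 → sign +
step 1: pivot -6 → sign −
step 2: pivot -1/12 → sign −
step 3: pivot 3/2 → sign +
signature = (2, 2, 0)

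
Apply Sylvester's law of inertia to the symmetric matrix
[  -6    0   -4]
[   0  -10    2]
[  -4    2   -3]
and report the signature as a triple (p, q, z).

Answer: (1, 2, 0)

Derivation:
step 0: pivot -6 → sign −
step 1: pivot -10 → sign −
step 2: pivot 1/15 → sign +
signature = (1, 2, 0)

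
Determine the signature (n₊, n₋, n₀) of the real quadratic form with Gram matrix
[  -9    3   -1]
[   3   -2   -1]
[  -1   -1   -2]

step 0: pivot -9 → sign −
step 1: pivot -1 → sign −
step 2: pivot -1/9 → sign −
signature = (0, 3, 0)

Answer: (0, 3, 0)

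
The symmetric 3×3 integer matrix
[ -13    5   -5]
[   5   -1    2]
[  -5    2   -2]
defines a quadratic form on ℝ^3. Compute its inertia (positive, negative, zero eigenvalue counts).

step 0: pivot -13 → sign −
step 1: pivot 12/13 → sign +
step 2: pivot -1/12 → sign −
signature = (1, 2, 0)

Answer: (1, 2, 0)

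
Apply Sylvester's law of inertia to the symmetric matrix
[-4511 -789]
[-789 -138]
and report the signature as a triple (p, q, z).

step 0: pivot -4511 → sign −
step 1: pivot 3/4511 → sign +
signature = (1, 1, 0)

Answer: (1, 1, 0)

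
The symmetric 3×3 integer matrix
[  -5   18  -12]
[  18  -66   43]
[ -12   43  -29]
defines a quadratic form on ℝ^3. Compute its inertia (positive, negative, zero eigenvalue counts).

step 0: pivot -5 → sign −
step 1: pivot -6/5 → sign −
step 2: pivot -1/6 → sign −
signature = (0, 3, 0)

Answer: (0, 3, 0)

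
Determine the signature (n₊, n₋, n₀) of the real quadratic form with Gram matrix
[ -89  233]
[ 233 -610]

Answer: (0, 2, 0)

Derivation:
step 0: pivot -89 → sign −
step 1: pivot -1/89 → sign −
signature = (0, 2, 0)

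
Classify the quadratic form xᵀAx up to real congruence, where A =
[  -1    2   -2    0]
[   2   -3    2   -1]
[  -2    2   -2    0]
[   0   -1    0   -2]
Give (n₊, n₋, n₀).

step 0: pivot -1 → sign −
step 1: pivot 1 → sign +
step 2: pivot -2 → sign −
step 3: pivot -1 → sign −
signature = (1, 3, 0)

Answer: (1, 3, 0)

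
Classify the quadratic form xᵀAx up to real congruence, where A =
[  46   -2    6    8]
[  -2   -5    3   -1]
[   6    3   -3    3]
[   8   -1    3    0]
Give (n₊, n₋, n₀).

step 0: pivot 46 → sign +
step 1: pivot -117/23 → sign −
step 2: pivot -22/13 → sign −
step 3: pivot 1/11 → sign +
signature = (2, 2, 0)

Answer: (2, 2, 0)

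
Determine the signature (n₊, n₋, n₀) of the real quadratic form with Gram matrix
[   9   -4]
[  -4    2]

Answer: (2, 0, 0)

Derivation:
step 0: pivot 9 → sign +
step 1: pivot 2/9 → sign +
signature = (2, 0, 0)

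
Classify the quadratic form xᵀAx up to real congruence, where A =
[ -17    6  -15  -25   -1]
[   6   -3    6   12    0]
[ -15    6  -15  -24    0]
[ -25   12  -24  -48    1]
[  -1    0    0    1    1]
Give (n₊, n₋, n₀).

Answer: (1, 4, 0)

Derivation:
step 0: pivot -17 → sign −
step 1: pivot -15/17 → sign −
step 2: pivot -6/5 → sign −
step 3: pivot 1/2 → sign +
step 4: pivot -3 → sign −
signature = (1, 4, 0)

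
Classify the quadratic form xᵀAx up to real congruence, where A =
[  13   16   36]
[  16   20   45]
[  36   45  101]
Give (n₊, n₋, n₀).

Answer: (2, 1, 0)

Derivation:
step 0: pivot 13 → sign +
step 1: pivot 4/13 → sign +
step 2: pivot -1/4 → sign −
signature = (2, 1, 0)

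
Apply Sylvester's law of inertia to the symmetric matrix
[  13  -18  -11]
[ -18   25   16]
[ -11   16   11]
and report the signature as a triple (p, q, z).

step 0: pivot 13 → sign +
step 1: pivot 1/13 → sign +
step 2: pivot -6 → sign −
signature = (2, 1, 0)

Answer: (2, 1, 0)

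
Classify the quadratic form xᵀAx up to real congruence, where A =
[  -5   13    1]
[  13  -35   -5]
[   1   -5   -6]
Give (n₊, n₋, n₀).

step 0: pivot -5 → sign −
step 1: pivot -6/5 → sign −
step 2: pivot -1 → sign −
signature = (0, 3, 0)

Answer: (0, 3, 0)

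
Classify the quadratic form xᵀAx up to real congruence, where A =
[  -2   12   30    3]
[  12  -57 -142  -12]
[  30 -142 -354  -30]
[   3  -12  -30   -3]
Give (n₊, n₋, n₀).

step 0: pivot -2 → sign −
step 1: pivot 15 → sign +
step 2: pivot -4/15 → sign −
step 3: pivot -3/4 → sign −
signature = (1, 3, 0)

Answer: (1, 3, 0)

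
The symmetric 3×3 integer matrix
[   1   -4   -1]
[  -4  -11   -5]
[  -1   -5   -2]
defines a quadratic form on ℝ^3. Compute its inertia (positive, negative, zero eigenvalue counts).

step 0: pivot 1 → sign +
step 1: pivot -27 → sign −
step 2: row/col 2 already zero → sign 0
signature = (1, 1, 1)

Answer: (1, 1, 1)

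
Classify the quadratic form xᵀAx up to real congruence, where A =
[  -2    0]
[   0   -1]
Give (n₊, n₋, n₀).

step 0: pivot -2 → sign −
step 1: pivot -1 → sign −
signature = (0, 2, 0)

Answer: (0, 2, 0)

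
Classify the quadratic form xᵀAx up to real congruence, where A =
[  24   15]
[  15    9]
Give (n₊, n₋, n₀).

step 0: pivot 24 → sign +
step 1: pivot -3/8 → sign −
signature = (1, 1, 0)

Answer: (1, 1, 0)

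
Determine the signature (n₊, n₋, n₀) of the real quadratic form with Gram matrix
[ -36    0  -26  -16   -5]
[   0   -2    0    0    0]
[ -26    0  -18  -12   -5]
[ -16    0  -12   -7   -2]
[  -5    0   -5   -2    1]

step 0: pivot -36 → sign −
step 1: pivot -2 → sign −
step 2: pivot 7/9 → sign +
step 3: pivot -1/7 → sign −
step 4: pivot 3/2 → sign +
signature = (2, 3, 0)

Answer: (2, 3, 0)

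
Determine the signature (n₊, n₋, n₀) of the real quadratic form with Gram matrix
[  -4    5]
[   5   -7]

Answer: (0, 2, 0)

Derivation:
step 0: pivot -4 → sign −
step 1: pivot -3/4 → sign −
signature = (0, 2, 0)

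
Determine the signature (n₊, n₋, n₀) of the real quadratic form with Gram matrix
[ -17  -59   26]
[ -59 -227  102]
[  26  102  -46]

Answer: (0, 3, 0)

Derivation:
step 0: pivot -17 → sign −
step 1: pivot -378/17 → sign −
step 2: pivot -2/189 → sign −
signature = (0, 3, 0)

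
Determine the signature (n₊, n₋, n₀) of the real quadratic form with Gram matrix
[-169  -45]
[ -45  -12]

step 0: pivot -169 → sign −
step 1: pivot -3/169 → sign −
signature = (0, 2, 0)

Answer: (0, 2, 0)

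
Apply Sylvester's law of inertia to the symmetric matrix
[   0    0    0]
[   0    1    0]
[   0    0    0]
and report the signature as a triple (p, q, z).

Answer: (1, 0, 2)

Derivation:
step 0: pivot 1 → sign +
step 1: row/col 1 already zero → sign 0
step 2: row/col 2 already zero → sign 0
signature = (1, 0, 2)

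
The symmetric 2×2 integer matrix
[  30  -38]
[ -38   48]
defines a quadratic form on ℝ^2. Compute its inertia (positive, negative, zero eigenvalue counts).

step 0: pivot 30 → sign +
step 1: pivot -2/15 → sign −
signature = (1, 1, 0)

Answer: (1, 1, 0)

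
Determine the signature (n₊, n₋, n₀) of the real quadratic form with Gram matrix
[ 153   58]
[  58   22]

step 0: pivot 153 → sign +
step 1: pivot 2/153 → sign +
signature = (2, 0, 0)

Answer: (2, 0, 0)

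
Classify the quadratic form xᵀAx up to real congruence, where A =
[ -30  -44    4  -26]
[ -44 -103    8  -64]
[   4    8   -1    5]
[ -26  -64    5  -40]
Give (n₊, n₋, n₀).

step 0: pivot -30 → sign −
step 1: pivot -577/15 → sign −
step 2: pivot -201/577 → sign −
step 3: pivot -3/67 → sign −
signature = (0, 4, 0)

Answer: (0, 4, 0)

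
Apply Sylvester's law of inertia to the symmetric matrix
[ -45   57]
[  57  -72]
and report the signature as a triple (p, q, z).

step 0: pivot -45 → sign −
step 1: pivot 1/5 → sign +
signature = (1, 1, 0)

Answer: (1, 1, 0)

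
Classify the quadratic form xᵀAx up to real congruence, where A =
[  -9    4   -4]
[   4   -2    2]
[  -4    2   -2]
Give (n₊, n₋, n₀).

Answer: (0, 2, 1)

Derivation:
step 0: pivot -9 → sign −
step 1: pivot -2/9 → sign −
step 2: row/col 2 already zero → sign 0
signature = (0, 2, 1)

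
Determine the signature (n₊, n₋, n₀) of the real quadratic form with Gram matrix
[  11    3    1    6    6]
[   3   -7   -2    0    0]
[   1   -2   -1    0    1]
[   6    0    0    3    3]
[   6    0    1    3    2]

Answer: (3, 2, 0)

Derivation:
step 0: pivot 11 → sign +
step 1: pivot -86/11 → sign −
step 2: pivot -37/86 → sign −
step 3: pivot 3/37 → sign +
step 4: pivot 1 → sign +
signature = (3, 2, 0)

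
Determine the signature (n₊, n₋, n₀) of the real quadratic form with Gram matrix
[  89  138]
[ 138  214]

Answer: (2, 0, 0)

Derivation:
step 0: pivot 89 → sign +
step 1: pivot 2/89 → sign +
signature = (2, 0, 0)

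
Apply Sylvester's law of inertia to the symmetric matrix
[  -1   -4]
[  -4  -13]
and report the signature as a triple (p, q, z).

step 0: pivot -1 → sign −
step 1: pivot 3 → sign +
signature = (1, 1, 0)

Answer: (1, 1, 0)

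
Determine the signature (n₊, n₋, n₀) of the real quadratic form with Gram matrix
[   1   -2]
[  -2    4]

Answer: (1, 0, 1)

Derivation:
step 0: pivot 1 → sign +
step 1: row/col 1 already zero → sign 0
signature = (1, 0, 1)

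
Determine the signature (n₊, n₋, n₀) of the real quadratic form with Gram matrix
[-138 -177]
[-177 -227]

Answer: (1, 1, 0)

Derivation:
step 0: pivot -138 → sign −
step 1: pivot 1/46 → sign +
signature = (1, 1, 0)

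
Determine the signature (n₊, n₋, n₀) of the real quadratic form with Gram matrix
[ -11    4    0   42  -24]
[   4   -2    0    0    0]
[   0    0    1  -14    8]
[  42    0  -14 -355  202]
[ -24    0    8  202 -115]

step 0: pivot -11 → sign −
step 1: pivot -6/11 → sign −
step 2: pivot 1 → sign +
step 3: pivot 37 → sign +
step 4: pivot -3/37 → sign −
signature = (2, 3, 0)

Answer: (2, 3, 0)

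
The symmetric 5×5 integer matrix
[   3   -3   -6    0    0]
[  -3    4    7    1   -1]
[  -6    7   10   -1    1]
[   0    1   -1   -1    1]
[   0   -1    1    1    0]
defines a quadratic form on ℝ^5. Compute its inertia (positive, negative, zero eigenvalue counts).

Answer: (3, 2, 0)

Derivation:
step 0: pivot 3 → sign +
step 1: pivot 1 → sign +
step 2: pivot -3 → sign −
step 3: pivot -2/3 → sign −
step 4: pivot 1 → sign +
signature = (3, 2, 0)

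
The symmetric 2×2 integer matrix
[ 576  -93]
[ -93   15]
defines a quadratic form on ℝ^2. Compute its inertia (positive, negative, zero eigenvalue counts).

Answer: (1, 1, 0)

Derivation:
step 0: pivot 576 → sign +
step 1: pivot -1/64 → sign −
signature = (1, 1, 0)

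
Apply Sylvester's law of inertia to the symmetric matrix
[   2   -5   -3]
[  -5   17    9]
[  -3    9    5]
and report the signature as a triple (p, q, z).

Answer: (2, 0, 1)

Derivation:
step 0: pivot 2 → sign +
step 1: pivot 9/2 → sign +
step 2: row/col 2 already zero → sign 0
signature = (2, 0, 1)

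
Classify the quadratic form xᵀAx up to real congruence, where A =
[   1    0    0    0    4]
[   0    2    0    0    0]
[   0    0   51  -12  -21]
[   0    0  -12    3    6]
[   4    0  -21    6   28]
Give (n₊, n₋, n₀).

step 0: pivot 1 → sign +
step 1: pivot 2 → sign +
step 2: pivot 51 → sign +
step 3: pivot 3/17 → sign +
step 4: pivot -3 → sign −
signature = (4, 1, 0)

Answer: (4, 1, 0)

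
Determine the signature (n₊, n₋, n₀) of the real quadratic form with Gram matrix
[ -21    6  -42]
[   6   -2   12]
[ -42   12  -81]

Answer: (1, 2, 0)

Derivation:
step 0: pivot -21 → sign −
step 1: pivot -2/7 → sign −
step 2: pivot 3 → sign +
signature = (1, 2, 0)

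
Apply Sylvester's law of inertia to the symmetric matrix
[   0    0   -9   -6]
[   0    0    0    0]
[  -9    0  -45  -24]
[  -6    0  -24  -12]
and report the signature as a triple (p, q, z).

step 0: pivot -45 → sign −
step 1: pivot 9/5 → sign +
step 2: row/col 2 already zero → sign 0
step 3: row/col 3 already zero → sign 0
signature = (1, 1, 2)

Answer: (1, 1, 2)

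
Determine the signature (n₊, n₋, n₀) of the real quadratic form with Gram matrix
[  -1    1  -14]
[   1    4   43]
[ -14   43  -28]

step 0: pivot -1 → sign −
step 1: pivot 5 → sign +
step 2: pivot -1/5 → sign −
signature = (1, 2, 0)

Answer: (1, 2, 0)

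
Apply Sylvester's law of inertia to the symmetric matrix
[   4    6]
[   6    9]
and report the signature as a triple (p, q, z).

Answer: (1, 0, 1)

Derivation:
step 0: pivot 4 → sign +
step 1: row/col 1 already zero → sign 0
signature = (1, 0, 1)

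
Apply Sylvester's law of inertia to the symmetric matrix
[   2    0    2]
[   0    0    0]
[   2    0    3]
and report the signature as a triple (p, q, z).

step 0: pivot 2 → sign +
step 1: pivot 1 → sign +
step 2: row/col 2 already zero → sign 0
signature = (2, 0, 1)

Answer: (2, 0, 1)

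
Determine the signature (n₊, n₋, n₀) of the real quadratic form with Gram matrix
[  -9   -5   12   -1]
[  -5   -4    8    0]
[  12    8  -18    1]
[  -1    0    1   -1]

step 0: pivot -9 → sign −
step 1: pivot -11/9 → sign −
step 2: pivot -6/11 → sign −
step 3: pivot -1/2 → sign −
signature = (0, 4, 0)

Answer: (0, 4, 0)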